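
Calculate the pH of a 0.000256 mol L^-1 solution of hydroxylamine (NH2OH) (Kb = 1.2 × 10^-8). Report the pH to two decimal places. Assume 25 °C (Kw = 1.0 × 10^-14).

pH = 8.24

NH2OH + H2O ⇌ NH3OH+ + OH-
Let x = [OH-] at equilibrium. Kb = x²/(0.000256 − x).
Neglecting x in the denominator: x = √(1.2 × 10^-8 × 0.000256) = 1.75 × 10^-6 M
Check: 0.68% ionized — well under 5%, approximation valid.
pOH = −log(1.75 × 10^-6) = 5.76; pH = 14.00 − 5.76 = 8.24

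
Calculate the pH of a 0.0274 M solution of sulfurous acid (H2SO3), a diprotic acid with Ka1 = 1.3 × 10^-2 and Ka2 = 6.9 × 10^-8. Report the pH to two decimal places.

Since Ka1 ≫ Ka2, the first ionization dominates [H+].
Ka1 = x²/(0.0274 − x) = 1.3 × 10^-2
Solving the quadratic: x = (−Ka1 + √(Ka1² + 4·Ka1·C₀))/2 = 1.35 × 10^-2 M
pH = −log(1.35 × 10^-2) = 1.87

pH = 1.87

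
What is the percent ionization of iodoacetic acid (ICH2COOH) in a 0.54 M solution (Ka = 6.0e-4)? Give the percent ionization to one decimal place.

ICH2COOH ⇌ ICH2COO- + H+; let x = [H+] at equilibrium.
x ≈ √(Ka·C₀) = √(6.0 × 10^-4 × 0.54) = 1.80 × 10^-2 M
Fraction ionized = 1.80 × 10^-2 / 0.54 = 0.0333 → 3.3%

3.3%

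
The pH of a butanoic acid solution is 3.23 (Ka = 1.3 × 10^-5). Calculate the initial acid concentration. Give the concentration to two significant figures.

[H+] = 10^(-3.23) = 5.89 × 10^-4 M = x
Ka = x²/(C₀ − x) ⇒ C₀ = x + x²/Ka
C₀ = 5.89 × 10^-4 + (5.89 × 10^-4)²/(1.3 × 10^-5) = 2.73 × 10^-2 M

C₀ = 2.7 × 10^-2 M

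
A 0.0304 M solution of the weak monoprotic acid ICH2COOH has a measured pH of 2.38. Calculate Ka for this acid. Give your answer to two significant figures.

Ka = 6.6 × 10^-4

[H+] = 10^(-2.38) = 4.17 × 10^-3 M
At equilibrium [HA] = 0.0304 − 4.17 × 10^-3 = 2.62 × 10^-2 M
Ka = [H+][A-]/[HA] = (4.17 × 10^-3)² / 2.62 × 10^-2 = 6.6 × 10^-4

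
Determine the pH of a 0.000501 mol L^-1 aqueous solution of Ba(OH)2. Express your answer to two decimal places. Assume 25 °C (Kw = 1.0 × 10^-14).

pH = 11.00

Ba(OH)2 is a strong base (each formula unit releases 2 OH-); [OH-] = 0.001 M.
pOH = -log(0.001) = 3.00
pH = 14.00 - 3.00 = 11.00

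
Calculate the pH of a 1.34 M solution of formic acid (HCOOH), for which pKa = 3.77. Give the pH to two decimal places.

pH = 1.82

HCOOH ⇌ HCOO- + H+
Ka = 10^(−3.77) = 1.70 × 10^-4
Let x = [H+] at equilibrium. Ka = x²/(1.34 − x).
Assume x ≪ 1.34: x ≈ √(1.70 × 10^-4 × 1.34) = 1.51 × 10^-2 M
(x/C₀ = 1.1% < 5%, so the approximation holds.)
pH = −log[H+] = −log(1.51 × 10^-2) = 1.82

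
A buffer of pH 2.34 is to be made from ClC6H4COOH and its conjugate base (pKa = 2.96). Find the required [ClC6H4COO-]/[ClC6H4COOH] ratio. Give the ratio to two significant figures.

pH = pKa + log(r) ⇒ log(r) = 2.34 − 2.96 = -0.62
r = [ClC6H4COO-]/[ClC6H4COOH] = 10^(-0.62) = 0.24

ratio = 0.24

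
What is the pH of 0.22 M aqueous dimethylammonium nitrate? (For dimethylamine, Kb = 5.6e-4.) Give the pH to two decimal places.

(CH3)2NH2+ is the conjugate acid of the weak base (CH3)2NH.
Ka = Kw/Kb = 1.0×10^-14 / 5.6 × 10^-4 = 1.79 × 10^-11
Ka = [H+]²/(0.22 − [H+]) = 1.79 × 10^-11
Assume [H+] ≪ 0.22: [H+] ≈ √(1.79 × 10^-11 × 0.22) = 1.98 × 10^-6 M
([H+]/C₀ = 0.0009% < 5%, so the approximation holds.)
pH = −log[H+] = −log(1.98 × 10^-6) = 5.70

pH = 5.70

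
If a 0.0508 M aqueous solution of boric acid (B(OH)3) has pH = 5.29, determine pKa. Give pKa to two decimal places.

pKa = 9.29

[H+] = 10^(-5.29) = 5.13 × 10^-6 M
At equilibrium [HA] = 0.0508 − 5.13 × 10^-6 = 5.08 × 10^-2 M
Ka = [H+][A-]/[HA] = (5.13 × 10^-6)² / 5.08 × 10^-2 = 5.18 × 10^-10
pKa = -log(5.18 × 10^-10) = 9.29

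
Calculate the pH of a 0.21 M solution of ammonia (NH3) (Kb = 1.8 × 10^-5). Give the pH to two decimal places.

NH3 + H2O ⇌ NH4+ + OH-
Kb = x²/(0.21 − x) = 1.8 × 10^-5
Since Kb ≪ C₀, x ≈ √(Kb·C₀) = 1.94 × 10^-3 M.
Check: 0.93% ionized — well under 5%, approximation valid.
pOH = 2.71, so pH = 14.00 − pOH = 11.29

pH = 11.29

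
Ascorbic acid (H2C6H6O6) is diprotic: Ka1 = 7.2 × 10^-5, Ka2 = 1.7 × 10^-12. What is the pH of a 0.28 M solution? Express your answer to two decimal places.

Since Ka1 ≫ Ka2, the first ionization dominates [H+].
Ka1 = x²/(0.28 − x) = 7.2 × 10^-5
x ≈ √(7.2 × 10^-5 × 0.28) = 4.49 × 10^-3 M
pH = −log(4.49 × 10^-3) = 2.35

pH = 2.35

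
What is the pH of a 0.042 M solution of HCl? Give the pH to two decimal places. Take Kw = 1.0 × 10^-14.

pH = 1.38

HCl is a strong acid and dissociates completely, so [H+] = 0.042 M.
pH = -log(0.042) = 1.38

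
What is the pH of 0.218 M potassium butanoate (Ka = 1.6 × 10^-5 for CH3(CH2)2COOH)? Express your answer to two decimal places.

CH3(CH2)2COO- is the conjugate base of the weak acid CH3(CH2)2COOH.
Kb = Kw/Ka = 1.0×10^-14 / 1.6 × 10^-5 = 6.25 × 10^-10
Kb = x²/(0.218 − x) = 6.25 × 10^-10
Neglecting x in the denominator: x = √(6.25 × 10^-10 × 0.218) = 1.17 × 10^-5 M
(x/C₀ = 0.0054% < 5%, so the approximation holds.)
pOH = −log(1.17 × 10^-5) = 4.93; pH = 14.00 − 4.93 = 9.07

pH = 9.07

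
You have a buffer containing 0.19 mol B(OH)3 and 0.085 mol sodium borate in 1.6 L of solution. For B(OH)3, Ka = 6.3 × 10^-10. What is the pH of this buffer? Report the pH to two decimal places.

pH = 8.85

pKa = −log(6.3 × 10^-10) = 9.201
Using pH = pKa + log([base]/[acid]) with [base]/[acid] = 0.085/0.19:
pH = 9.201 + (-0.349) = 8.85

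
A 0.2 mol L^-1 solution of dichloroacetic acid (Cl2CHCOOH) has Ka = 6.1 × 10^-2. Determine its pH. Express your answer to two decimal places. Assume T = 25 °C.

Cl2CHCOOH ⇌ Cl2CHCOO- + H+
From the ICE table, Ka = [H+]²/(0.2 − [H+]) = 6.1 × 10^-2.
Here C₀/Ka ≈ 3.28, so the small-[H+] approximation fails. Use the quadratic:
[H+] = [−0.061 + √(0.061² + 0.0488)]/2 = 8.41 × 10^-2 M
pH = −log[H+] = −log(8.41 × 10^-2) = 1.08

pH = 1.08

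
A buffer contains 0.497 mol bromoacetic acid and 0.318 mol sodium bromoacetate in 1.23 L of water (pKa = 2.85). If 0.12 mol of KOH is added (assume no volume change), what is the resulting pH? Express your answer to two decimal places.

After neutralization: n(BrCH2COOH) = 0.377 mol, n(BrCH2COO-) = 0.438 mol.
Henderson–Hasselbalch with mole ratio 0.438/0.377: pH = 2.85 + (+0.065)

pH = 2.92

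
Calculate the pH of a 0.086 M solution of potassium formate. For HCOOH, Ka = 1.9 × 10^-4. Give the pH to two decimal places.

pH = 8.33

HCOO- is the conjugate base of the weak acid HCOOH.
Kb = Kw/Ka = 1.0×10^-14 / 1.9 × 10^-4 = 5.26 × 10^-11
From the ICE table, Kb = x²/(0.086 − x) = 5.26 × 10^-11.
Neglecting x in the denominator: x = √(5.26 × 10^-11 × 0.086) = 2.13 × 10^-6 M
(x/C₀ = 0.0025% < 5%, so the approximation holds.)
pOH = 5.67, so pH = 14.00 − pOH = 8.33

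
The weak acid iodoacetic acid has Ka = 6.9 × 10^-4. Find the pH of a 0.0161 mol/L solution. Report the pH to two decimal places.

pH = 2.52

ICH2COOH ⇌ ICH2COO- + H+
From the ICE table, Ka = [H+]²/(0.0161 − [H+]) = 6.9 × 10^-4.
Here C₀/Ka ≈ 23.3, so the small-[H+] approximation fails. Use the quadratic:
[H+] = [−0.00069 + √(0.00069² + 4.44e-05)]/2 = 3.01 × 10^-3 M
pH = −log[H+] = −log(3.01 × 10^-3) = 2.52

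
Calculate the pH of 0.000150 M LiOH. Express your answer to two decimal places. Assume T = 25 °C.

LiOH is a strong base; [OH-] = 0.00015 M.
pOH = -log(0.00015) = 3.82
pH = 14.00 - 3.82 = 10.18

pH = 10.18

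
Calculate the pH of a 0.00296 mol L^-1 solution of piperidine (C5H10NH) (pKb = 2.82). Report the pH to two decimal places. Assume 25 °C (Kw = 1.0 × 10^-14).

pH = 11.17

C5H10NH + H2O ⇌ C5H10NH2+ + OH-
Kb = 10^(−2.82) = 1.51 × 10^-3
From the ICE table, Kb = [OH-]²/(0.00296 − [OH-]) = 1.51 × 10^-3.
The 5% rule fails; solving [OH-]² + Kb·[OH-] − Kb·C₀ = 0 exactly:
[OH-] = (−Kb + √(Kb² + 4·Kb·C₀))/2 = 1.49 × 10^-3 M
pOH = 2.83, so pH = 14.00 − pOH = 11.17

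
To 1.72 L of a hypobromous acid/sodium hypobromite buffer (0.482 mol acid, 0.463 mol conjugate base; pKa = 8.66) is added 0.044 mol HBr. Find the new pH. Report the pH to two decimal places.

pH = 8.56

After neutralization: n(HOBr) = 0.526 mol, n(OBr-) = 0.419 mol.
pH = pKa + log(n_OBr-/n_HOBr) = 8.66 + log(0.419/0.526) = 8.66 + (-0.099)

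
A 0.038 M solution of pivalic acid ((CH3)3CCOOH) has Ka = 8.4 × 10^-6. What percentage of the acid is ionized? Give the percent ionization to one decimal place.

1.5%

(CH3)3CCOOH ⇌ (CH3)3CCOO- + H+; let x = [H+] at equilibrium.
x ≈ √(Ka·C₀) = √(8.4 × 10^-6 × 0.038) = 5.65 × 10^-4 M
% ionization = x/C₀ × 100% = 5.65 × 10^-4/0.038 × 100% = 1.5%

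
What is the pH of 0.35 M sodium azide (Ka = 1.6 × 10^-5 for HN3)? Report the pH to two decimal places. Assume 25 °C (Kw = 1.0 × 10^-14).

N3- is the conjugate base of the weak acid HN3.
Kb = Kw/Ka = 1.0×10^-14 / 1.6 × 10^-5 = 6.25 × 10^-10
Kb = x²/(0.35 − x) = 6.25 × 10^-10
Neglecting x in the denominator: x = √(6.25 × 10^-10 × 0.35) = 1.48 × 10^-5 M
Check: 0.0042% ionized — well under 5%, approximation valid.
pOH = −log(1.48 × 10^-5) = 4.83; pH = 14.00 − 4.83 = 9.17

pH = 9.17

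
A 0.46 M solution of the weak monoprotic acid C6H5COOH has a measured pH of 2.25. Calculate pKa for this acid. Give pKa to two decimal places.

pKa = 4.16

[H+] = 10^(-2.25) = 5.62 × 10^-3 M
At equilibrium [HA] = 0.46 − 5.62 × 10^-3 = 4.54 × 10^-1 M
Ka = [H+][A-]/[HA] = (5.62 × 10^-3)² / 4.54 × 10^-1 = 6.96 × 10^-5
pKa = -log(6.96 × 10^-5) = 4.16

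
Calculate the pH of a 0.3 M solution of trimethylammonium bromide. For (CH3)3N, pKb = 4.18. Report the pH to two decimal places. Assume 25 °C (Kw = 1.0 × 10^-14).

(CH3)3NH+ is the conjugate acid of the weak base (CH3)3N.
Kb = 10^(−4.18) = 6.61 × 10^-5
Ka = Kw/Kb = 1.0×10^-14 / 6.61 × 10^-5 = 1.51 × 10^-10
From the ICE table, Ka = [H+]²/(0.3 − [H+]) = 1.51 × 10^-10.
Assume [H+] ≪ 0.3: [H+] ≈ √(1.51 × 10^-10 × 0.3) = 6.73 × 10^-6 M
pH = −log(6.73 × 10^-6) = 5.17

pH = 5.17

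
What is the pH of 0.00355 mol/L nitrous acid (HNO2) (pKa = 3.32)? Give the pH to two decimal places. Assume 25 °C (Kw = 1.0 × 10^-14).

pH = 2.96

HNO2 ⇌ NO2- + H+
Ka = 10^(−3.32) = 4.79 × 10^-4
Let x = [H+] at equilibrium. Ka = x²/(0.00355 − x).
Here C₀/Ka ≈ 7.41, so the small-x approximation fails. Use the quadratic:
x = [−0.000479 + √(0.000479² + 6.8e-06)]/2 = 1.09 × 10^-3 M
pH = −log(1.09 × 10^-3) = 2.96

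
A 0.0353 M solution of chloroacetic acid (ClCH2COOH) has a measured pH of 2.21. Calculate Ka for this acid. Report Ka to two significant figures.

Ka = 1.3 × 10^-3

[H+] = 10^(-2.21) = 6.17 × 10^-3 M
At equilibrium [HA] = 0.0353 − 6.17 × 10^-3 = 2.91 × 10^-2 M
Ka = [H+][A-]/[HA] = (6.17 × 10^-3)² / 2.91 × 10^-2 = 1.3 × 10^-3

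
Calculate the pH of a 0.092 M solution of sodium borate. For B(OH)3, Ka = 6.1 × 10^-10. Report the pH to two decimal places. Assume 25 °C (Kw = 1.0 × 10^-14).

pH = 11.09

B(OH)4- is the conjugate base of the weak acid B(OH)3.
Kb = Kw/Ka = 1.0×10^-14 / 6.1 × 10^-10 = 1.64 × 10^-5
Kb = x²/(0.092 − x) = 1.64 × 10^-5
Assume x ≪ 0.092: x ≈ √(1.64 × 10^-5 × 0.092) = 1.23 × 10^-3 M
Check: 1.3% ionized — well under 5%, approximation valid.
pOH = 2.91, so pH = 14.00 − pOH = 11.09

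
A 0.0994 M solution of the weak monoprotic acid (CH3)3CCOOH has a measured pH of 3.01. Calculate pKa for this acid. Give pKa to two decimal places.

[H+] = 10^(-3.01) = 9.77 × 10^-4 M
At equilibrium [HA] = 0.0994 − 9.77 × 10^-4 = 9.84 × 10^-2 M
Ka = [H+][A-]/[HA] = (9.77 × 10^-4)² / 9.84 × 10^-2 = 9.70 × 10^-6
pKa = -log(9.70 × 10^-6) = 5.01

pKa = 5.01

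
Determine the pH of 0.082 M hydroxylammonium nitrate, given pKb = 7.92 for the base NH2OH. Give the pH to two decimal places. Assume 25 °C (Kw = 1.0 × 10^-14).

pH = 3.58

NH3OH+ is the conjugate acid of the weak base NH2OH.
Kb = 10^(−7.92) = 1.20 × 10^-8
Ka = Kw/Kb = 1.0×10^-14 / 1.20 × 10^-8 = 8.33 × 10^-7
From the ICE table, Ka = [H+]²/(0.082 − [H+]) = 8.33 × 10^-7.
Assume [H+] ≪ 0.082: [H+] ≈ √(8.33 × 10^-7 × 0.082) = 2.61 × 10^-4 M
Check: 0.32% ionized — well under 5%, approximation valid.
pH = −log(2.61 × 10^-4) = 3.58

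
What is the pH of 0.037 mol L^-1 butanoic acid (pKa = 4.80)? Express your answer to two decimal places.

pH = 3.12

CH3(CH2)2COOH ⇌ CH3(CH2)2COO- + H+
Ka = 10^(−4.80) = 1.58 × 10^-5
From the ICE table, Ka = [H+]²/(0.037 − [H+]) = 1.58 × 10^-5.
Neglecting [H+] in the denominator: [H+] = √(1.58 × 10^-5 × 0.037) = 7.65 × 10^-4 M
([H+]/C₀ = 2.1% < 5%, so the approximation holds.)
pH = −log[H+] = −log(7.65 × 10^-4) = 3.12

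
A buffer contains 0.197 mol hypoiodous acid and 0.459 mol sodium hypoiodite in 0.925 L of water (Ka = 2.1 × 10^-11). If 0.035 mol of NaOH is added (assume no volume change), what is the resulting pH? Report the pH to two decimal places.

After neutralization: n(HOI) = 0.162 mol, n(OI-) = 0.494 mol.
pKa = −log(2.1 × 10^-11) = 10.678
pH = pKa + log([A⁻]/[HA]) = 10.678 + log(0.494/0.162) = 10.678 +0.484

pH = 11.16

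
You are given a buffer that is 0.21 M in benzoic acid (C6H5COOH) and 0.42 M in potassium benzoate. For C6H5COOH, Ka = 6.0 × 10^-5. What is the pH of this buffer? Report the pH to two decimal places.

pH = 4.52

pKa = −log(6.0 × 10^-5) = 4.222
pH = pKa + log([A⁻]/[HA]) = 4.222 + log(0.42/0.21)
pH = 4.222 + (+0.301) = 4.52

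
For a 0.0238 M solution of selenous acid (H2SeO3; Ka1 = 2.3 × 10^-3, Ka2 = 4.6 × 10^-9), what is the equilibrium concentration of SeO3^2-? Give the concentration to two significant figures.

4.6 × 10^-9 M

First ionization gives [H+] ≈ [HSeO3-] = 6.34 × 10^-3 M.
Second step: Ka2 = [H+][SeO3^2-]/[HSeO3-] ≈ [SeO3^2-] (since [H+] ≈ [HSeO3-]).
So [SeO3^2-] ≈ Ka2.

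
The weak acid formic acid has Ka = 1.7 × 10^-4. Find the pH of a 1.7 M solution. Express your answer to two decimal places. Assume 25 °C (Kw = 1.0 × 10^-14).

HCOOH ⇌ HCOO- + H+
Ka = [H+]²/(1.7 − [H+]) = 1.7 × 10^-4
Neglecting [H+] in the denominator: [H+] = √(1.7 × 10^-4 × 1.7) = 1.70 × 10^-2 M
([H+]/C₀ = 1% < 5%, so the approximation holds.)
pH = −log(1.70 × 10^-2) = 1.77

pH = 1.77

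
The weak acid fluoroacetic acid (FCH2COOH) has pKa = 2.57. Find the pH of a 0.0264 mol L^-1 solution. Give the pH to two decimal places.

pH = 2.14

FCH2COOH ⇌ FCH2COO- + H+
Ka = 10^(−2.57) = 2.69 × 10^-3
From the ICE table, Ka = [H+]²/(0.0264 − [H+]) = 2.69 × 10^-3.
[H+] is not negligible relative to C₀; solve [H+]² + 0.00269·[H+] − 7.1e-05 = 0.
[H+] = [−0.00269 + √(0.00269² + 0.000284)]/2 = 7.19 × 10^-3 M
pH = −log(7.19 × 10^-3) = 2.14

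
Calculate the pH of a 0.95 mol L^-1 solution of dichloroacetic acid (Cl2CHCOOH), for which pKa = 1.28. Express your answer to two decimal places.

Cl2CHCOOH ⇌ Cl2CHCOO- + H+
Ka = 10^(−1.28) = 5.25 × 10^-2
Ka = [H+]²/(0.95 − [H+]) = 5.25 × 10^-2
[H+] is not negligible relative to C₀; solve [H+]² + 0.0525·[H+] − 0.0499 = 0.
[H+] = (−Ka + √(Ka² + 4·Ka·C₀))/2 = 1.99 × 10^-1 M
pH = −log(1.99 × 10^-1) = 0.70

pH = 0.70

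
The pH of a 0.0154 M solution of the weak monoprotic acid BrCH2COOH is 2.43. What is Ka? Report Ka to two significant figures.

[H+] = 10^(-2.43) = 3.72 × 10^-3 M
At equilibrium [HA] = 0.0154 − 3.72 × 10^-3 = 1.17 × 10^-2 M
Ka = [H+][A-]/[HA] = (3.72 × 10^-3)² / 1.17 × 10^-2 = 1.2 × 10^-3

Ka = 1.2 × 10^-3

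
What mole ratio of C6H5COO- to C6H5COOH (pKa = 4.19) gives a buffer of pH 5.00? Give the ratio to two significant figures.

ratio = 6.5

pH = pKa + log(r) ⇒ log(r) = 5.00 − 4.19 = +0.81
r = [C6H5COO-]/[C6H5COOH] = 10^(+0.81) = 6.46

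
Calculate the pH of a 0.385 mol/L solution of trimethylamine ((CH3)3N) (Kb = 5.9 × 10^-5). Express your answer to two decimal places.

(CH3)3N + H2O ⇌ (CH3)3NH+ + OH-
Let x = [OH-] at equilibrium. Kb = x²/(0.385 − x).
Neglecting x in the denominator: x = √(5.9 × 10^-5 × 0.385) = 4.77 × 10^-3 M
pOH = −log(4.77 × 10^-3) = 2.32; pH = 14.00 − 2.32 = 11.68

pH = 11.68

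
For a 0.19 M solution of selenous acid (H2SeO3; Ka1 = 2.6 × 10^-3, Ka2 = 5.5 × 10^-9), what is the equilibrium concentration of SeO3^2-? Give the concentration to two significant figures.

5.5 × 10^-9 M

First ionization gives [H+] ≈ [HSeO3-] = 2.10 × 10^-2 M.
Second step: Ka2 = [H+][SeO3^2-]/[HSeO3-] ≈ [SeO3^2-] (since [H+] ≈ [HSeO3-]).
So [SeO3^2-] ≈ Ka2.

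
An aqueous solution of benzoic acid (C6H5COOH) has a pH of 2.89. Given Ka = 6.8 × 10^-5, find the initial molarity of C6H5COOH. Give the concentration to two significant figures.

[H+] = 10^(-2.89) = 1.29 × 10^-3 M = x
Ka = x²/(C₀ − x) ⇒ C₀ = x + x²/Ka
C₀ = 1.29 × 10^-3 + (1.29 × 10^-3)²/(6.8 × 10^-5) = 2.58 × 10^-2 M

C₀ = 2.6 × 10^-2 M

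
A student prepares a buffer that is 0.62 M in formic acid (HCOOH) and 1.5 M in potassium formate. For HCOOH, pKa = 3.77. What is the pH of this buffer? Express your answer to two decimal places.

Henderson–Hasselbalch: pH = pKa + log([HCOO-]/[HCOOH]) = 3.77 + log(1.5/0.62)
pH = 3.77 + (+0.384) = 4.15

pH = 4.15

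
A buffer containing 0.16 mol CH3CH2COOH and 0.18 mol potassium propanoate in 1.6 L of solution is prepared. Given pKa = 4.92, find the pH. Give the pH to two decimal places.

Henderson–Hasselbalch: pH = pKa + log([CH3CH2COO-]/[CH3CH2COOH]) = 4.92 + log(0.18/0.16)
pH = 4.92 + (+0.051) = 4.97

pH = 4.97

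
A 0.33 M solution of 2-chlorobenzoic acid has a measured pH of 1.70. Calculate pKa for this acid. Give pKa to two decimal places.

[H+] = 10^(-1.70) = 2.00 × 10^-2 M
At equilibrium [HA] = 0.33 − 2.00 × 10^-2 = 3.10 × 10^-1 M
Ka = [H+][A-]/[HA] = (2.00 × 10^-2)² / 3.10 × 10^-1 = 1.29 × 10^-3
pKa = -log(1.29 × 10^-3) = 2.89

pKa = 2.89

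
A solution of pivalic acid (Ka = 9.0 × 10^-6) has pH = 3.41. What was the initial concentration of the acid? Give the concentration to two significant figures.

C₀ = 1.7 × 10^-2 M

[H+] = 10^(-3.41) = 3.89 × 10^-4 M = x
Ka = x²/(C₀ − x) ⇒ C₀ = x + x²/Ka
C₀ = 3.89 × 10^-4 + (3.89 × 10^-4)²/(9.0 × 10^-6) = 1.72 × 10^-2 M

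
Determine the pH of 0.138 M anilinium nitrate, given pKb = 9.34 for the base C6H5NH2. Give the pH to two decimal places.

C6H5NH3+ is the conjugate acid of the weak base C6H5NH2.
Kb = 10^(−9.34) = 4.57 × 10^-10
Ka = Kw/Kb = 1.0×10^-14 / 4.57 × 10^-10 = 2.19 × 10^-5
Ka = [H+]²/(0.138 − [H+]) = 2.19 × 10^-5
Neglecting [H+] in the denominator: [H+] = √(2.19 × 10^-5 × 0.138) = 1.74 × 10^-3 M
Check: 1.3% ionized — well under 5%, approximation valid.
pH = −log(1.74 × 10^-3) = 2.76

pH = 2.76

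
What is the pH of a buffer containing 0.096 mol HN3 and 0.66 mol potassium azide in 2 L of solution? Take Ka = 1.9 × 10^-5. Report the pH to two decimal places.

pH = 5.56

pKa = −log(1.9 × 10^-5) = 4.721
Henderson–Hasselbalch: pH = pKa + log([N3-]/[HN3]) = 4.721 + log(0.66/0.096)
pH = 4.721 + (+0.837) = 5.56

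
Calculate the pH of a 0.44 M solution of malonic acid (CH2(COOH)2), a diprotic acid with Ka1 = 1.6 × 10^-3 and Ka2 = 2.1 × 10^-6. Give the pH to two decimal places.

pH = 1.59

Since Ka1 ≫ Ka2, the first ionization dominates [H+].
Ka1 = x²/(0.44 − x) = 1.6 × 10^-3
Solving the quadratic: x = (−Ka1 + √(Ka1² + 4·Ka1·C₀))/2 = 2.57 × 10^-2 M
pH = −log(2.57 × 10^-2) = 1.59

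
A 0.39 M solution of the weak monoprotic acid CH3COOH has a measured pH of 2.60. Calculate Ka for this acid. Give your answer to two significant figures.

Ka = 1.6 × 10^-5

[H+] = 10^(-2.60) = 2.51 × 10^-3 M
At equilibrium [HA] = 0.39 − 2.51 × 10^-3 = 3.87 × 10^-1 M
Ka = [H+][A-]/[HA] = (2.51 × 10^-3)² / 3.87 × 10^-1 = 1.6 × 10^-5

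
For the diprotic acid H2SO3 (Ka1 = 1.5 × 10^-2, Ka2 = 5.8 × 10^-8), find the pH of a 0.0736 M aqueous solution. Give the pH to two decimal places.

pH = 1.58

Ka1 ≫ Ka2, so treat the first dissociation as the only significant source of H+.
Ka1 = x²/(0.0736 − x) = 1.5 × 10^-2
Solving the quadratic: x = (−Ka1 + √(Ka1² + 4·Ka1·C₀))/2 = 2.66 × 10^-2 M
pH = −log(2.66 × 10^-2) = 1.58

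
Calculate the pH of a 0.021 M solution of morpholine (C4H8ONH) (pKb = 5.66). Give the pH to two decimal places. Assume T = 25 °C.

C4H8ONH + H2O ⇌ C4H8ONH2+ + OH-
Kb = 10^(−5.66) = 2.19 × 10^-6
Let x = [OH-] at equilibrium. Kb = x²/(0.021 − x).
Assume x ≪ 0.021: x ≈ √(2.19 × 10^-6 × 0.021) = 2.14 × 10^-4 M
Check: 1% ionized — well under 5%, approximation valid.
pOH = 3.67, so pH = 14.00 − pOH = 10.33

pH = 10.33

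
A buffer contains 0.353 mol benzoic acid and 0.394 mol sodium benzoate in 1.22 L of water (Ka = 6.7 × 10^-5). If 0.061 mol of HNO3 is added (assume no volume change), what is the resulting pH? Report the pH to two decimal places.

Added H+ converts C6H5COO- to C6H5COOH: C6H5COOH → 0.414 mol, C6H5COO- → 0.333 mol.
pKa = −log(6.7 × 10^-5) = 4.174
Henderson–Hasselbalch with mole ratio 0.333/0.414: pH = 4.174 + (-0.095)

pH = 4.08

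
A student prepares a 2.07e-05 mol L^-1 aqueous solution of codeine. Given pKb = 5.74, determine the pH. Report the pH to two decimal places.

pH = 8.72

C18H21NO3 + H2O ⇌ C18H22NO3+ + OH-
Kb = 10^(−5.74) = 1.82 × 10^-6
Let x = [OH-] at equilibrium. Kb = x²/(2.07e-05 − x).
The 5% rule fails; solving x² + Kb·x − Kb·C₀ = 0 exactly:
x = (−Kb + √(Kb² + 4·Kb·C₀))/2 = 5.30 × 10^-6 M
pOH = 5.28, so pH = 14.00 − pOH = 8.72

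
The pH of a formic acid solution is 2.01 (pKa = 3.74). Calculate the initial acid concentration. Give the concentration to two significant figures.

[H+] = 10^(-2.01) = 9.77 × 10^-3 M = x
Ka = 10^(−3.74) = 1.82 × 10^-4
Ka = x²/(C₀ − x) ⇒ C₀ = x + x²/Ka
C₀ = 9.77 × 10^-3 + (9.77 × 10^-3)²/(1.82 × 10^-4) = 5.34 × 10^-1 M

C₀ = 5.3 × 10^-1 M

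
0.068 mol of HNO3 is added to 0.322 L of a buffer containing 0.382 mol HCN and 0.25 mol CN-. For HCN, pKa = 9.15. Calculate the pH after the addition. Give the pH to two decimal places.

pH = 8.76

After neutralization: n(HCN) = 0.45 mol, n(CN-) = 0.182 mol.
pH = pKa + log(n_CN-/n_HCN) = 9.15 + log(0.182/0.45) = 9.15 + (-0.393)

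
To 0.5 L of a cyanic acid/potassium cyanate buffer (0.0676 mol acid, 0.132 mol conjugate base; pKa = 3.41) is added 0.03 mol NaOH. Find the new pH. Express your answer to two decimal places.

OH- converts HOCN to OCN-: HOCN → 0.0376 mol, OCN- → 0.162 mol.
pH = pKa + log([A⁻]/[HA]) = 3.41 + log(0.162/0.0376) = 3.41 +0.634

pH = 4.04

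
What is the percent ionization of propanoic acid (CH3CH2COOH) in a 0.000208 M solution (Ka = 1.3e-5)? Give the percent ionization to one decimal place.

22.1%

CH3CH2COOH ⇌ CH3CH2COO- + H+; let x = [H+] at equilibrium.
Ka = x²/(C₀ − x); solving the quadratic gives x = 4.59 × 10^-5 M.
% ionization = x/C₀ × 100% = 4.59 × 10^-5/0.000208 × 100% = 22.1%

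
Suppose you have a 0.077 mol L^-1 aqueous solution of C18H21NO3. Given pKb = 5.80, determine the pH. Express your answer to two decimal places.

C18H21NO3 + H2O ⇌ C18H22NO3+ + OH-
Kb = 10^(−5.80) = 1.58 × 10^-6
From the ICE table, Kb = [OH-]²/(0.077 − [OH-]) = 1.58 × 10^-6.
Neglecting [OH-] in the denominator: [OH-] = √(1.58 × 10^-6 × 0.077) = 3.49 × 10^-4 M
([OH-]/C₀ = 0.45% < 5%, so the approximation holds.)
pOH = −log(3.49 × 10^-4) = 3.46; pH = 14.00 − 3.46 = 10.54

pH = 10.54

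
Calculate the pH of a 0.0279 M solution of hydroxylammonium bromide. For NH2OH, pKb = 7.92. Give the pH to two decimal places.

pH = 3.82

NH3OH+ is the conjugate acid of the weak base NH2OH.
Kb = 10^(−7.92) = 1.20 × 10^-8
Ka = Kw/Kb = 1.0×10^-14 / 1.20 × 10^-8 = 8.33 × 10^-7
Ka = x²/(0.0279 − x) = 8.33 × 10^-7
Assume x ≪ 0.0279: x ≈ √(8.33 × 10^-7 × 0.0279) = 1.52 × 10^-4 M
(x/C₀ = 0.55% < 5%, so the approximation holds.)
pH = −log(1.52 × 10^-4) = 3.82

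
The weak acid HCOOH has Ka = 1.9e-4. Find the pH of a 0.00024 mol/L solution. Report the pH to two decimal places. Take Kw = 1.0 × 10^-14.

pH = 3.86

HCOOH ⇌ HCOO- + H+
Ka = x²/(0.00024 − x) = 1.9 × 10^-4
x is not negligible relative to C₀; solve x² + 0.00019·x − 4.56e-08 = 0.
x = (−Ka + √(Ka² + 4·Ka·C₀))/2 = 1.39 × 10^-4 M
pH = −log(1.39 × 10^-4) = 3.86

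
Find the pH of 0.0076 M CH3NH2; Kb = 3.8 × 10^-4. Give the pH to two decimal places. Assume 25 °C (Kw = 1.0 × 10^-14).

CH3NH2 + H2O ⇌ CH3NH3+ + OH-
Let x = [OH-] at equilibrium. Kb = x²/(0.0076 − x).
The 5% rule fails; solving x² + Kb·x − Kb·C₀ = 0 exactly:
x = (−Kb + √(Kb² + 4·Kb·C₀))/2 = 1.52 × 10^-3 M
pOH = 2.82, so pH = 14.00 − pOH = 11.18

pH = 11.18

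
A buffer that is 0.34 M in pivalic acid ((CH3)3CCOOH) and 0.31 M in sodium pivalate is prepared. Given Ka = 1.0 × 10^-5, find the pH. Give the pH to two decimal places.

pKa = −log(1.0 × 10^-5) = 5.000
Henderson–Hasselbalch: pH = pKa + log([(CH3)3CCOO-]/[(CH3)3CCOOH]) = 5.000 + log(0.31/0.34)
pH = 5.000 + (-0.040) = 4.96

pH = 4.96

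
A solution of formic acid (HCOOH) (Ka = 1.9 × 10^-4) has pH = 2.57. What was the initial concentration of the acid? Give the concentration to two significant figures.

[H+] = 10^(-2.57) = 2.69 × 10^-3 M = x
Ka = x²/(C₀ − x) ⇒ C₀ = x + x²/Ka
C₀ = 2.69 × 10^-3 + (2.69 × 10^-3)²/(1.9 × 10^-4) = 4.08 × 10^-2 M

C₀ = 4.1 × 10^-2 M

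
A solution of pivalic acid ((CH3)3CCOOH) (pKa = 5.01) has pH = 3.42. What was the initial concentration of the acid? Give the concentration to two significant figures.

C₀ = 1.5 × 10^-2 M

[H+] = 10^(-3.42) = 3.80 × 10^-4 M = x
Ka = 10^(−5.01) = 9.77 × 10^-6
Ka = x²/(C₀ − x) ⇒ C₀ = x + x²/Ka
C₀ = 3.80 × 10^-4 + (3.80 × 10^-4)²/(9.77 × 10^-6) = 1.52 × 10^-2 M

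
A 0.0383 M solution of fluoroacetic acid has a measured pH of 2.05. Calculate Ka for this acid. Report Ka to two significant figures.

[H+] = 10^(-2.05) = 8.91 × 10^-3 M
At equilibrium [HA] = 0.0383 − 8.91 × 10^-3 = 2.94 × 10^-2 M
Ka = [H+][A-]/[HA] = (8.91 × 10^-3)² / 2.94 × 10^-2 = 2.7 × 10^-3

Ka = 2.7 × 10^-3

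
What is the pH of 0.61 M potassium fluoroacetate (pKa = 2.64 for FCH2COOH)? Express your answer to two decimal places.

pH = 8.21

FCH2COO- is the conjugate base of the weak acid FCH2COOH.
Ka = 10^(−2.64) = 2.29 × 10^-3
Kb = Kw/Ka = 1.0×10^-14 / 2.29 × 10^-3 = 4.37 × 10^-12
Kb = x²/(0.61 − x) = 4.37 × 10^-12
Neglecting x in the denominator: x = √(4.37 × 10^-12 × 0.61) = 1.63 × 10^-6 M
Check: 0.00027% ionized — well under 5%, approximation valid.
pOH = −log(1.63 × 10^-6) = 5.79; pH = 14.00 − 5.79 = 8.21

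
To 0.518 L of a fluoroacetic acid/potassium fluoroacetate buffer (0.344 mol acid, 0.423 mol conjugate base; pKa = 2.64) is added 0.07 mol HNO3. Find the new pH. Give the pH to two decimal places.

pH = 2.57

Added H+ converts FCH2COO- to FCH2COOH: FCH2COOH → 0.414 mol, FCH2COO- → 0.353 mol.
pH = pKa + log([A⁻]/[HA]) = 2.64 + log(0.353/0.414) = 2.64 -0.069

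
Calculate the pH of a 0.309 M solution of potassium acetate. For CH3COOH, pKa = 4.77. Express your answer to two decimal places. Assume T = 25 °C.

CH3COO- is the conjugate base of the weak acid CH3COOH.
Ka = 10^(−4.77) = 1.70 × 10^-5
Kb = Kw/Ka = 1.0×10^-14 / 1.70 × 10^-5 = 5.88 × 10^-10
Kb = x²/(0.309 − x) = 5.88 × 10^-10
Neglecting x in the denominator: x = √(5.88 × 10^-10 × 0.309) = 1.35 × 10^-5 M
pOH = 4.87, so pH = 14.00 − pOH = 9.13

pH = 9.13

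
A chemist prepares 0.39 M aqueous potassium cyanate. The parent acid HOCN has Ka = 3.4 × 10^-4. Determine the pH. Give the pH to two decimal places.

OCN- is the conjugate base of the weak acid HOCN.
Kb = Kw/Ka = 1.0×10^-14 / 3.4 × 10^-4 = 2.94 × 10^-11
From the ICE table, Kb = x²/(0.39 − x) = 2.94 × 10^-11.
Neglecting x in the denominator: x = √(2.94 × 10^-11 × 0.39) = 3.39 × 10^-6 M
pOH = −log(3.39 × 10^-6) = 5.47; pH = 14.00 − 5.47 = 8.53

pH = 8.53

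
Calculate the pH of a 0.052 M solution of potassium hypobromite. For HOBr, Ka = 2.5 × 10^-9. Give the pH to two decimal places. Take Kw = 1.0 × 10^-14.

pH = 10.66

OBr- is the conjugate base of the weak acid HOBr.
Kb = Kw/Ka = 1.0×10^-14 / 2.5 × 10^-9 = 4.00 × 10^-6
Kb = x²/(0.052 − x) = 4.00 × 10^-6
Assume x ≪ 0.052: x ≈ √(4.00 × 10^-6 × 0.052) = 4.56 × 10^-4 M
Check: 0.88% ionized — well under 5%, approximation valid.
pOH = −log(4.56 × 10^-4) = 3.34; pH = 14.00 − 3.34 = 10.66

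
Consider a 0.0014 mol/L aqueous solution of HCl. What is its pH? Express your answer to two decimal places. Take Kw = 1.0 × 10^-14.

pH = 2.85

HCl is a strong acid and dissociates completely, so [H+] = 0.0014 M.
pH = -log(0.0014) = 2.85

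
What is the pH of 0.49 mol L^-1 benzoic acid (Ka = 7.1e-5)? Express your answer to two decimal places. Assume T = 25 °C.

pH = 2.23

C6H5COOH ⇌ C6H5COO- + H+
Ka = [H+]²/(0.49 − [H+]) = 7.1 × 10^-5
Neglecting [H+] in the denominator: [H+] = √(7.1 × 10^-5 × 0.49) = 5.90 × 10^-3 M
pH = −log(5.90 × 10^-3) = 2.23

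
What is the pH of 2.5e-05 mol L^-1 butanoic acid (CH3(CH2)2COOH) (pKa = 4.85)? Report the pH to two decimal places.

pH = 4.89

CH3(CH2)2COOH ⇌ CH3(CH2)2COO- + H+
Ka = 10^(−4.85) = 1.41 × 10^-5
Ka = [H+]²/(2.5e-05 − [H+]) = 1.41 × 10^-5
The 5% rule fails; solving [H+]² + Ka·[H+] − Ka·C₀ = 0 exactly:
[H+] = [−1.41e-05 + √(1.41e-05² + 1.41e-09)]/2 = 1.30 × 10^-5 M
pH = −log(1.30 × 10^-5) = 4.89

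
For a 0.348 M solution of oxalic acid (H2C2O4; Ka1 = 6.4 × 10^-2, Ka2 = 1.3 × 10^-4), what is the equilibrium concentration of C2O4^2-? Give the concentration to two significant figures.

1.3 × 10^-4 M

First ionization gives [H+] ≈ [HC2O4-] = 1.21 × 10^-1 M.
Second step: Ka2 = [H+][C2O4^2-]/[HC2O4-] ≈ [C2O4^2-] (since [H+] ≈ [HC2O4-]).
So [C2O4^2-] ≈ Ka2.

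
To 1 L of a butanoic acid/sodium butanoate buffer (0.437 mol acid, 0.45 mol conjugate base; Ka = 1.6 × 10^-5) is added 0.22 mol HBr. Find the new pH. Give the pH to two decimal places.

pH = 4.34

After neutralization: n(CH3(CH2)2COOH) = 0.657 mol, n(CH3(CH2)2COO-) = 0.23 mol.
pKa = −log(1.6 × 10^-5) = 4.796
pH = pKa + log(n_CH3(CH2)2COO-/n_CH3(CH2)2COOH) = 4.796 + log(0.23/0.657) = 4.796 + (-0.456)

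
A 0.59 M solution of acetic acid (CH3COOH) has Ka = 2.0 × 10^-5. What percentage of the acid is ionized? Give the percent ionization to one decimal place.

0.6%

CH3COOH ⇌ CH3COO- + H+; let x = [H+] at equilibrium.
x ≈ √(Ka·C₀) = √(2.0 × 10^-5 × 0.59) = 3.44 × 10^-3 M
Fraction ionized = 3.44 × 10^-3 / 0.59 = 0.0058 → 0.6%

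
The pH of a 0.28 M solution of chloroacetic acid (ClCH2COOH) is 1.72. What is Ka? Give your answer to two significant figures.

Ka = 1.4 × 10^-3

[H+] = 10^(-1.72) = 1.91 × 10^-2 M
At equilibrium [HA] = 0.28 − 1.91 × 10^-2 = 2.61 × 10^-1 M
Ka = [H+][A-]/[HA] = (1.91 × 10^-2)² / 2.61 × 10^-1 = 1.4 × 10^-3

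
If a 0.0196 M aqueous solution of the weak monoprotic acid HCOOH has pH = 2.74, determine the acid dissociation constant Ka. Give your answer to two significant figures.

[H+] = 10^(-2.74) = 1.82 × 10^-3 M
At equilibrium [HA] = 0.0196 − 1.82 × 10^-3 = 1.78 × 10^-2 M
Ka = [H+][A-]/[HA] = (1.82 × 10^-3)² / 1.78 × 10^-2 = 1.9 × 10^-4

Ka = 1.9 × 10^-4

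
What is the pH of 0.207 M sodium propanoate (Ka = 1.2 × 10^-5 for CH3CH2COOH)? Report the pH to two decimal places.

CH3CH2COO- is the conjugate base of the weak acid CH3CH2COOH.
Kb = Kw/Ka = 1.0×10^-14 / 1.2 × 10^-5 = 8.33 × 10^-10
Kb = [OH-]²/(0.207 − [OH-]) = 8.33 × 10^-10
Neglecting [OH-] in the denominator: [OH-] = √(8.33 × 10^-10 × 0.207) = 1.31 × 10^-5 M
([OH-]/C₀ = 0.0063% < 5%, so the approximation holds.)
pOH = −log(1.31 × 10^-5) = 4.88; pH = 14.00 − 4.88 = 9.12

pH = 9.12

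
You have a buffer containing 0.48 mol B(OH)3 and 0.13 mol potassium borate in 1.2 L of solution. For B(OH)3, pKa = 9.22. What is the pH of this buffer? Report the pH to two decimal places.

pH = 8.65

Henderson–Hasselbalch: pH = pKa + log([B(OH)4-]/[B(OH)3]) = 9.22 + log(0.13/0.48)
pH = 9.22 + (-0.567) = 8.65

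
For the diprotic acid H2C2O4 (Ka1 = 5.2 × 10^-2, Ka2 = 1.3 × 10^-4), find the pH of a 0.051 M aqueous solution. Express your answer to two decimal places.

pH = 1.50

Since Ka1 ≫ Ka2, the first ionization dominates [H+].
Ka1 = x²/(0.051 − x) = 5.2 × 10^-2
Solving the quadratic: x = (−Ka1 + √(Ka1² + 4·Ka1·C₀))/2 = 3.17 × 10^-2 M
pH = −log(3.17 × 10^-2) = 1.50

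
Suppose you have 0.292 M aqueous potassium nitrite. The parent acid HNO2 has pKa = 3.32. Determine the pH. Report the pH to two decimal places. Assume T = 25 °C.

pH = 8.39

NO2- is the conjugate base of the weak acid HNO2.
Ka = 10^(−3.32) = 4.79 × 10^-4
Kb = Kw/Ka = 1.0×10^-14 / 4.79 × 10^-4 = 2.09 × 10^-11
From the ICE table, Kb = x²/(0.292 − x) = 2.09 × 10^-11.
Assume x ≪ 0.292: x ≈ √(2.09 × 10^-11 × 0.292) = 2.47 × 10^-6 M
Check: 0.00085% ionized — well under 5%, approximation valid.
pOH = 5.61, so pH = 14.00 − pOH = 8.39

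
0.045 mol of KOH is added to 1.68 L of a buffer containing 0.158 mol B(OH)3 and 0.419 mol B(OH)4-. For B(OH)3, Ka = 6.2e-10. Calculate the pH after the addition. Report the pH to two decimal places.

pH = 9.82

OH- converts B(OH)3 to B(OH)4-: B(OH)3 → 0.113 mol, B(OH)4- → 0.464 mol.
pKa = −log(6.2 × 10^-10) = 9.208
pH = pKa + log([A⁻]/[HA]) = 9.208 + log(0.464/0.113) = 9.208 +0.613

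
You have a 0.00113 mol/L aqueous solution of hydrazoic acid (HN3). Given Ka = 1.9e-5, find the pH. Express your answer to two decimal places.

pH = 3.86

HN3 ⇌ N3- + H+
From the ICE table, Ka = x²/(0.00113 − x) = 1.9 × 10^-5.
x is not negligible relative to C₀; solve x² + 1.9e-05·x − 2.15e-08 = 0.
x = [−1.9e-05 + √(1.9e-05² + 8.59e-08)]/2 = 1.37 × 10^-4 M
pH = −log(1.37 × 10^-4) = 3.86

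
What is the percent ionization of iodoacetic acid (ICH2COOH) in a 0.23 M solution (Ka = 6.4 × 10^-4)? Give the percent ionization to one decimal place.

ICH2COOH ⇌ ICH2COO- + H+; let x = [H+] at equilibrium.
Ka = x²/(C₀ − x); solving the quadratic gives x = 1.18 × 10^-2 M.
Fraction ionized = 1.18 × 10^-2 / 0.23 = 0.0513 → 5.1%

5.1%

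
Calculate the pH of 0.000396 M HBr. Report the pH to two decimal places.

HBr is a strong acid and dissociates completely, so [H+] = 0.000396 M.
pH = -log(0.000396) = 3.40

pH = 3.40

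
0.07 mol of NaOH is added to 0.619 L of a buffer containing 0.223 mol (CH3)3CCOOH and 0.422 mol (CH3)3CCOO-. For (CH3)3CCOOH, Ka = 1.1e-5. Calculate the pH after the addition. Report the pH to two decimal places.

OH- converts (CH3)3CCOOH to (CH3)3CCOO-: (CH3)3CCOOH → 0.153 mol, (CH3)3CCOO- → 0.492 mol.
pKa = −log(1.1 × 10^-5) = 4.959
Henderson–Hasselbalch with mole ratio 0.492/0.153: pH = 4.959 + (+0.507)

pH = 5.47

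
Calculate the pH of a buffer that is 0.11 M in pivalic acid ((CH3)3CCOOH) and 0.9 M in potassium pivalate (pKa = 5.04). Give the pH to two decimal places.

pH = 5.95

Using pH = pKa + log([base]/[acid]) with [base]/[acid] = 0.9/0.11:
pH = 5.04 + (+0.913) = 5.95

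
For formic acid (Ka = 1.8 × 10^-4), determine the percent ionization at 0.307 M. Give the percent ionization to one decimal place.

HCOOH ⇌ HCOO- + H+; let x = [H+] at equilibrium.
x ≈ √(Ka·C₀) = √(1.8 × 10^-4 × 0.307) = 7.43 × 10^-3 M
Fraction ionized = 7.43 × 10^-3 / 0.307 = 0.0242 → 2.4%

2.4%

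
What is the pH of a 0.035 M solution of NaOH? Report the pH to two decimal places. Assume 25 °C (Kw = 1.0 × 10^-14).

pH = 12.54

NaOH is a strong base; [OH-] = 0.035 M.
pOH = -log(0.035) = 1.46
pH = 14.00 - 1.46 = 12.54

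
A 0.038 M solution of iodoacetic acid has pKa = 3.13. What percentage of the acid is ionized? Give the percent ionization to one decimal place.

13.0%

ICH2COOH ⇌ ICH2COO- + H+; let x = [H+] at equilibrium.
Ka = 10^(−3.13) = 7.41 × 10^-4
Solve x² + 0.000741x − 2.82e-05 = 0 → x = 4.95 × 10^-3 M
Fraction ionized = 4.95 × 10^-3 / 0.038 = 0.1303 → 13.0%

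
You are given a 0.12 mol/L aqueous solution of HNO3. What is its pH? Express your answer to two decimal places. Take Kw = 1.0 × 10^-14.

HNO3 is a strong acid and dissociates completely, so [H+] = 0.12 M.
pH = -log(0.12) = 0.92

pH = 0.92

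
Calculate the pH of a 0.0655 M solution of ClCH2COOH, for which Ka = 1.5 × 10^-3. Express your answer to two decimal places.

pH = 2.04

ClCH2COOH ⇌ ClCH2COO- + H+
Ka = [H+]²/(0.0655 − [H+]) = 1.5 × 10^-3
The 5% rule fails; solving [H+]² + Ka·[H+] − Ka·C₀ = 0 exactly:
[H+] = (−Ka + √(Ka² + 4·Ka·C₀))/2 = 9.19 × 10^-3 M
pH = −log(9.19 × 10^-3) = 2.04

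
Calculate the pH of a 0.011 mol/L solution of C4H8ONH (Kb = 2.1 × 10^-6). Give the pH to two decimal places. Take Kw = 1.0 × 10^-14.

pH = 10.18

C4H8ONH + H2O ⇌ C4H8ONH2+ + OH-
From the ICE table, Kb = [OH-]²/(0.011 − [OH-]) = 2.1 × 10^-6.
Since Kb ≪ C₀, [OH-] ≈ √(Kb·C₀) = 1.52 × 10^-4 M.
Check: 1.4% ionized — well under 5%, approximation valid.
pOH = 3.82, so pH = 14.00 − pOH = 10.18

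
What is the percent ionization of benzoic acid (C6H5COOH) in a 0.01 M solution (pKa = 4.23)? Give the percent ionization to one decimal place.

7.4%

C6H5COOH ⇌ C6H5COO- + H+; let x = [H+] at equilibrium.
Ka = 10^(−4.23) = 5.89 × 10^-5
Solve x² + 5.89e-05x − 5.89e-07 = 0 → x = 7.39 × 10^-4 M
Fraction ionized = 7.39 × 10^-4 / 0.01 = 0.0739 → 7.4%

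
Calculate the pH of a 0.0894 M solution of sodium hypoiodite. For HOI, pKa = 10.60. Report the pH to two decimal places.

OI- is the conjugate base of the weak acid HOI.
Ka = 10^(−10.60) = 2.51 × 10^-11
Kb = Kw/Ka = 1.0×10^-14 / 2.51 × 10^-11 = 3.98 × 10^-4
Let x = [OH-] at equilibrium. Kb = x²/(0.0894 − x).
Here C₀/Kb ≈ 225, so the small-x approximation fails. Use the quadratic:
x = (−Kb + √(Kb² + 4·Kb·C₀))/2 = 5.77 × 10^-3 M
pOH = −log(5.77 × 10^-3) = 2.24; pH = 14.00 − 2.24 = 11.76

pH = 11.76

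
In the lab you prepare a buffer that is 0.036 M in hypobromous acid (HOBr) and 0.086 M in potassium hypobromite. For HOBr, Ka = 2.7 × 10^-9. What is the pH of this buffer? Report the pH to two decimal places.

pKa = −log(2.7 × 10^-9) = 8.569
pH = pKa + log([A⁻]/[HA]) = 8.569 + log(0.086/0.036)
pH = 8.569 + (+0.378) = 8.95

pH = 8.95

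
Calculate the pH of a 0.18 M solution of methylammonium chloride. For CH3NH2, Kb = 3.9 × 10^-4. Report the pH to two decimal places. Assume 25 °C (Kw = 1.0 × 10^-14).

CH3NH3+ is the conjugate acid of the weak base CH3NH2.
Ka = Kw/Kb = 1.0×10^-14 / 3.9 × 10^-4 = 2.56 × 10^-11
Ka = x²/(0.18 − x) = 2.56 × 10^-11
Neglecting x in the denominator: x = √(2.56 × 10^-11 × 0.18) = 2.15 × 10^-6 M
pH = −log[H+] = −log(2.15 × 10^-6) = 5.67

pH = 5.67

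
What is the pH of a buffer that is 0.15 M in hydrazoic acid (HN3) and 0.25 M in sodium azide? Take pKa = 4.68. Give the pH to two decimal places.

pH = 4.90

Henderson–Hasselbalch: pH = pKa + log([N3-]/[HN3]) = 4.68 + log(0.25/0.15)
pH = 4.68 + (+0.222) = 4.90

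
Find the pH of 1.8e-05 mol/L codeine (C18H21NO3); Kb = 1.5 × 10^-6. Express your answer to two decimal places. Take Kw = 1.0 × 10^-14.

pH = 8.65

C18H21NO3 + H2O ⇌ C18H22NO3+ + OH-
Kb = x²/(1.8e-05 − x) = 1.5 × 10^-6
Here C₀/Kb ≈ 12, so the small-x approximation fails. Use the quadratic:
x = (−Kb + √(Kb² + 4·Kb·C₀))/2 = 4.50 × 10^-6 M
pOH = −log(4.50 × 10^-6) = 5.35; pH = 14.00 − 5.35 = 8.65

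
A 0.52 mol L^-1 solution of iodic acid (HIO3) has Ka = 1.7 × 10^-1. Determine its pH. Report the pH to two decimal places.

pH = 0.65

HIO3 ⇌ IO3- + H+
Ka = x²/(0.52 − x) = 1.7 × 10^-1
x is not negligible relative to C₀; solve x² + 0.17·x − 0.0884 = 0.
x = [−0.17 + √(0.17² + 0.354)]/2 = 2.24 × 10^-1 M
pH = −log[H+] = −log(2.24 × 10^-1) = 0.65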